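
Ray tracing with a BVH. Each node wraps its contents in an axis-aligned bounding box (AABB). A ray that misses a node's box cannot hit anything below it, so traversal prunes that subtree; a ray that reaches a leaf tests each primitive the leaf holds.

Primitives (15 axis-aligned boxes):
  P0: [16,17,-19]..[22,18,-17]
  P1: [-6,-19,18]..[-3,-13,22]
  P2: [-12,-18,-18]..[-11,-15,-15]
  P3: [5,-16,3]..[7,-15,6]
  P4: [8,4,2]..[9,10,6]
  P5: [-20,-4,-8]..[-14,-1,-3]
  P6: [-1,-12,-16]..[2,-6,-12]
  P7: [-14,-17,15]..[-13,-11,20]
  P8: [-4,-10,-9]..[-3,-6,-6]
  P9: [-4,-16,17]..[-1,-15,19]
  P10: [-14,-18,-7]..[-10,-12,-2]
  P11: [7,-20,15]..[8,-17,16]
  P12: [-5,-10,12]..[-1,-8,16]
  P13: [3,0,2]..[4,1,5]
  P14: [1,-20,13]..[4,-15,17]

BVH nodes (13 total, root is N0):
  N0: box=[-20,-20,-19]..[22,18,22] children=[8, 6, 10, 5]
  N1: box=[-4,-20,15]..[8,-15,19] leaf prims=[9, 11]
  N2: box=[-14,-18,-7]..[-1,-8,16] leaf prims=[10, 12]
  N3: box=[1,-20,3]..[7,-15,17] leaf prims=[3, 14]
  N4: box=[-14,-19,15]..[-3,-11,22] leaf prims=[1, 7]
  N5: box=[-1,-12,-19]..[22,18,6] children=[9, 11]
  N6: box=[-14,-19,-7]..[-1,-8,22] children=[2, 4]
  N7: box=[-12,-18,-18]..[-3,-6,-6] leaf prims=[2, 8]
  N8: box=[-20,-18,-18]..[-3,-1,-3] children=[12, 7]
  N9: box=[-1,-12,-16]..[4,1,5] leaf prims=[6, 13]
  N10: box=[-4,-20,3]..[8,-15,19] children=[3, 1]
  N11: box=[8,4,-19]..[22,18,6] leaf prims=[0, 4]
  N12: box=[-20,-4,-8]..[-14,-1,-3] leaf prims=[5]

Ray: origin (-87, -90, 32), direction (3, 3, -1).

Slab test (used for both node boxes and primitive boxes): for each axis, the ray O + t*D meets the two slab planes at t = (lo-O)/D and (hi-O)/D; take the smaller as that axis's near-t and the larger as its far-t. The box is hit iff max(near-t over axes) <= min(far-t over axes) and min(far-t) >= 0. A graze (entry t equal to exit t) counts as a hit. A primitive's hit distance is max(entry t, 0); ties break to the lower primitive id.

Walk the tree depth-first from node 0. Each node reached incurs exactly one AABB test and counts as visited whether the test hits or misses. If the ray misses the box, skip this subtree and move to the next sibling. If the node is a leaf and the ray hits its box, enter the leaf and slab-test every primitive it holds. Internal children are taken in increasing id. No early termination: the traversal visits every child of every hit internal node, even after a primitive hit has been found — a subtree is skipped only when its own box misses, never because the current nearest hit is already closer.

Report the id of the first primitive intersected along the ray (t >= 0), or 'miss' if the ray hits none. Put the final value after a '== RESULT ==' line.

Walk:
N0 x:[67/3,109/3] y:[70/3,36] z:[10,51] -> hit [70/3,36], descend [5, 6, 8, 10]
  N5 x:[86/3,109/3] y:[26,36] z:[26,51] -> hit [86/3,36], descend [9, 11]
    N9 x:[86/3,91/3] y:[26,91/3] z:[27,48] -> hit [86/3,91/3] leaf, test {P6(miss), P13@t=30}
    N11 x:[95/3,109/3] y:[94/3,36] z:[26,51] -> hit [95/3,36] leaf, test {P0(miss), P4(miss)}
  N6 x:[73/3,86/3] y:[71/3,82/3] z:[10,39] -> hit [73/3,82/3], descend [2, 4]
    N2 x:[73/3,86/3] y:[24,82/3] z:[16,39] -> hit [73/3,82/3] leaf, test {P10(miss), P12(miss)}
    N4 x:[73/3,28] y:[71/3,79/3] z:[10,17] -> miss, prune
  N8 x:[67/3,28] y:[24,89/3] z:[35,50] -> miss, prune
  N10 x:[83/3,95/3] y:[70/3,25] z:[13,29] -> miss, prune

9 AABB tests over nodes [0, 5, 9, 11, 6, 2, 4, 8, 10]; 3 leaves entered; closest P13.

== RESULT ==
13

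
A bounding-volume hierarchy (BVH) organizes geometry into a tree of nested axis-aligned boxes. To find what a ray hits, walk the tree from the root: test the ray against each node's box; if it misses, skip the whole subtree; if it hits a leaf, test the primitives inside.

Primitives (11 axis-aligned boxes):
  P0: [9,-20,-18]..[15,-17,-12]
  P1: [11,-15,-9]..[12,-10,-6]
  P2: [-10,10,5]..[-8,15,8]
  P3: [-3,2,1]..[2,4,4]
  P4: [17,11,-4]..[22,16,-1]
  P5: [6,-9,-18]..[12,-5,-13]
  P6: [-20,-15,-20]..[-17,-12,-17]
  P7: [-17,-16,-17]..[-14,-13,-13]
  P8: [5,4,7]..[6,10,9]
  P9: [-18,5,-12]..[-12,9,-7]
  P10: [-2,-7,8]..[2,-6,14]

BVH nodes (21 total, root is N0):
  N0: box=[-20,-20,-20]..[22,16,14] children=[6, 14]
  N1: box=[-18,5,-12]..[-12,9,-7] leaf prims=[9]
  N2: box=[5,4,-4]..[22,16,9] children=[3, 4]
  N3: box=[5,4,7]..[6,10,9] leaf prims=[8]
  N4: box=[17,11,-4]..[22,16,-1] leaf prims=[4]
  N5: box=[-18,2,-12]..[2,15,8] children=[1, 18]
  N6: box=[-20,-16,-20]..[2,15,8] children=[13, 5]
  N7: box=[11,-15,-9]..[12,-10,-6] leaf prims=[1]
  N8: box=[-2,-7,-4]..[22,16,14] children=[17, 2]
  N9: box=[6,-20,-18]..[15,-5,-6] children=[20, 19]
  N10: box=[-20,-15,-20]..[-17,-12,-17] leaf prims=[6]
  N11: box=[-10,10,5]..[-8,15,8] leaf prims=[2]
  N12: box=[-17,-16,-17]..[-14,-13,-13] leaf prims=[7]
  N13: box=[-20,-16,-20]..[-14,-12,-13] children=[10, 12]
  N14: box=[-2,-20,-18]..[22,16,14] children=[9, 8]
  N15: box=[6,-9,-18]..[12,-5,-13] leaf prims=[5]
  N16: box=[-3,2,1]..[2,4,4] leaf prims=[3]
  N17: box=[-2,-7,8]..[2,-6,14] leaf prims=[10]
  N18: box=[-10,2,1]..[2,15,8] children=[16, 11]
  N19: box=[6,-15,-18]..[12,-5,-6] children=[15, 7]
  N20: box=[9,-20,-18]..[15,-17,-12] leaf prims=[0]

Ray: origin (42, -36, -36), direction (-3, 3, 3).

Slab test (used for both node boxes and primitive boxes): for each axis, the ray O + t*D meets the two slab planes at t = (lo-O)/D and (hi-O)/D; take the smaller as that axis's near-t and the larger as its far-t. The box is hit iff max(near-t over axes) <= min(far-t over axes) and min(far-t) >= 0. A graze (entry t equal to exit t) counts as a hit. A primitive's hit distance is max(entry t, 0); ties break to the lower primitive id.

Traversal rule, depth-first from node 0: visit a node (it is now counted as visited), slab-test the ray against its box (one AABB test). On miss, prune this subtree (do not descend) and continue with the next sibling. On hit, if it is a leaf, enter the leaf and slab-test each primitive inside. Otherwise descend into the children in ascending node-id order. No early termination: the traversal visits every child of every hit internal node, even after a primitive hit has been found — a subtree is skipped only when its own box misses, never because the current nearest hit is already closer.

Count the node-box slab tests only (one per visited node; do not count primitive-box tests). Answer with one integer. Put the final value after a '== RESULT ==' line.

Trace the traversal:
N0 x:[20/3,62/3] y:[16/3,52/3] z:[16/3,50/3] -> hit [20/3,50/3], descend [6, 14]
  N6 x:[40/3,62/3] y:[20/3,17] z:[16/3,44/3] -> hit [40/3,44/3], descend [5, 13]
    N5 x:[40/3,20] y:[38/3,17] z:[8,44/3] -> hit [40/3,44/3], descend [1, 18]
      N1 x:[18,20] y:[41/3,15] z:[8,29/3] -> miss, prune
      N18 x:[40/3,52/3] y:[38/3,17] z:[37/3,44/3] -> hit [40/3,44/3], descend [11, 16]
        N11 x:[50/3,52/3] y:[46/3,17] z:[41/3,44/3] -> miss, prune
        N16 x:[40/3,15] y:[38/3,40/3] z:[37/3,40/3] -> hit [40/3,40/3] leaf, test {P3@t=40/3}
    N13 x:[56/3,62/3] y:[20/3,8] z:[16/3,23/3] -> miss, prune
  N14 x:[20/3,44/3] y:[16/3,52/3] z:[6,50/3] -> hit [20/3,44/3], descend [8, 9]
    N8 x:[20/3,44/3] y:[29/3,52/3] z:[32/3,50/3] -> hit [32/3,44/3], descend [2, 17]
      N2 x:[20/3,37/3] y:[40/3,52/3] z:[32/3,15] -> miss, prune
      N17 x:[40/3,44/3] y:[29/3,10] z:[44/3,50/3] -> miss, prune
    N9 x:[9,12] y:[16/3,31/3] z:[6,10] -> hit [9,10], descend [19, 20]
      N19 x:[10,12] y:[7,31/3] z:[6,10] -> hit [10,10], descend [7, 15]
        N7 x:[10,31/3] y:[7,26/3] z:[9,10] -> miss, prune
        N15 x:[10,12] y:[9,31/3] z:[6,23/3] -> miss, prune
      N20 x:[9,11] y:[16/3,19/3] z:[6,8] -> miss, prune

Visited [0, 6, 5, 1, 18, 11, 16, 13, 14, 8, 2, 17, 9, 19, 7, 15, 20]. Tests: 17 box, 1 leaf. Nearest: P3.

== RESULT ==
17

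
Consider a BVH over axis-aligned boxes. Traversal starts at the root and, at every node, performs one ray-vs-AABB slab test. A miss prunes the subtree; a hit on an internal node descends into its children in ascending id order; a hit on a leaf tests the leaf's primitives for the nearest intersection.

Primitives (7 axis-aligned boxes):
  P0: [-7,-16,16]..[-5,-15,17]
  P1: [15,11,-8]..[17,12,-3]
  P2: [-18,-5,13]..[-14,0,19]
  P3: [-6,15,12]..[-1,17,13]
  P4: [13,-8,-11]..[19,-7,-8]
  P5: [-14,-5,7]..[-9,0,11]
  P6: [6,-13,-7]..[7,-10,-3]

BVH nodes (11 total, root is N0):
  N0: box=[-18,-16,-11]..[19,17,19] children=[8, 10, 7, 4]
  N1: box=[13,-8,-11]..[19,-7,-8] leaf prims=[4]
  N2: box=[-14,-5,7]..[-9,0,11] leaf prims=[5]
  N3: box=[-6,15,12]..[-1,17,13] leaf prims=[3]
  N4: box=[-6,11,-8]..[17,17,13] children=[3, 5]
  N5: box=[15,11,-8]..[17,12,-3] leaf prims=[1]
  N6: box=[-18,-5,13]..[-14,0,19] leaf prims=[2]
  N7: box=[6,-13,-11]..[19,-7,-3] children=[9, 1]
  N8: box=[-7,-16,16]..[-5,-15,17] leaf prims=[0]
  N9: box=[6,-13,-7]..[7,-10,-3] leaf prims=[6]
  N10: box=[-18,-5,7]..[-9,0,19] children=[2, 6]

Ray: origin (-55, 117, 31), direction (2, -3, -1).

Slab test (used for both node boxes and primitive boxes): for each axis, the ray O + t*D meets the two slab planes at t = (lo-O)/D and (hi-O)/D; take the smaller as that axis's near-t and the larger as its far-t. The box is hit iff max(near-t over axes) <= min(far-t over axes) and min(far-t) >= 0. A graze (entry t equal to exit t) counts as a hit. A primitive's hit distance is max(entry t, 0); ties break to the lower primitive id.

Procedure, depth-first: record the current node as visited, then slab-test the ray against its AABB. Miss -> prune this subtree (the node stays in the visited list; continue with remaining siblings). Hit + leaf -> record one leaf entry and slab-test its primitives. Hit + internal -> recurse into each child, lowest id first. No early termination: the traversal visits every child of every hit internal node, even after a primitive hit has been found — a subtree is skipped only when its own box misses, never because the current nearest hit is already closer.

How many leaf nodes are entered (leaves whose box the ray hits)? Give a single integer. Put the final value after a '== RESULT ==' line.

Trace the traversal:
N0 x:[37/2,37] y:[100/3,133/3] z:[12,42] -> hit [100/3,37], descend [4, 7, 8, 10]
  N4 x:[49/2,36] y:[100/3,106/3] z:[18,39] -> hit [100/3,106/3], descend [3, 5]
    N3 x:[49/2,27] y:[100/3,34] z:[18,19] -> miss, prune
    N5 x:[35,36] y:[35,106/3] z:[34,39] -> hit [35,106/3] leaf, test {P1@t=35}
  N7 x:[61/2,37] y:[124/3,130/3] z:[34,42] -> miss, prune
  N8 x:[24,25] y:[44,133/3] z:[14,15] -> miss, prune
  N10 x:[37/2,23] y:[39,122/3] z:[12,24] -> miss, prune

Visited [0, 4, 3, 5, 7, 8, 10]. Tests: 7 box, 1 leaf. Nearest: P1.

== RESULT ==
1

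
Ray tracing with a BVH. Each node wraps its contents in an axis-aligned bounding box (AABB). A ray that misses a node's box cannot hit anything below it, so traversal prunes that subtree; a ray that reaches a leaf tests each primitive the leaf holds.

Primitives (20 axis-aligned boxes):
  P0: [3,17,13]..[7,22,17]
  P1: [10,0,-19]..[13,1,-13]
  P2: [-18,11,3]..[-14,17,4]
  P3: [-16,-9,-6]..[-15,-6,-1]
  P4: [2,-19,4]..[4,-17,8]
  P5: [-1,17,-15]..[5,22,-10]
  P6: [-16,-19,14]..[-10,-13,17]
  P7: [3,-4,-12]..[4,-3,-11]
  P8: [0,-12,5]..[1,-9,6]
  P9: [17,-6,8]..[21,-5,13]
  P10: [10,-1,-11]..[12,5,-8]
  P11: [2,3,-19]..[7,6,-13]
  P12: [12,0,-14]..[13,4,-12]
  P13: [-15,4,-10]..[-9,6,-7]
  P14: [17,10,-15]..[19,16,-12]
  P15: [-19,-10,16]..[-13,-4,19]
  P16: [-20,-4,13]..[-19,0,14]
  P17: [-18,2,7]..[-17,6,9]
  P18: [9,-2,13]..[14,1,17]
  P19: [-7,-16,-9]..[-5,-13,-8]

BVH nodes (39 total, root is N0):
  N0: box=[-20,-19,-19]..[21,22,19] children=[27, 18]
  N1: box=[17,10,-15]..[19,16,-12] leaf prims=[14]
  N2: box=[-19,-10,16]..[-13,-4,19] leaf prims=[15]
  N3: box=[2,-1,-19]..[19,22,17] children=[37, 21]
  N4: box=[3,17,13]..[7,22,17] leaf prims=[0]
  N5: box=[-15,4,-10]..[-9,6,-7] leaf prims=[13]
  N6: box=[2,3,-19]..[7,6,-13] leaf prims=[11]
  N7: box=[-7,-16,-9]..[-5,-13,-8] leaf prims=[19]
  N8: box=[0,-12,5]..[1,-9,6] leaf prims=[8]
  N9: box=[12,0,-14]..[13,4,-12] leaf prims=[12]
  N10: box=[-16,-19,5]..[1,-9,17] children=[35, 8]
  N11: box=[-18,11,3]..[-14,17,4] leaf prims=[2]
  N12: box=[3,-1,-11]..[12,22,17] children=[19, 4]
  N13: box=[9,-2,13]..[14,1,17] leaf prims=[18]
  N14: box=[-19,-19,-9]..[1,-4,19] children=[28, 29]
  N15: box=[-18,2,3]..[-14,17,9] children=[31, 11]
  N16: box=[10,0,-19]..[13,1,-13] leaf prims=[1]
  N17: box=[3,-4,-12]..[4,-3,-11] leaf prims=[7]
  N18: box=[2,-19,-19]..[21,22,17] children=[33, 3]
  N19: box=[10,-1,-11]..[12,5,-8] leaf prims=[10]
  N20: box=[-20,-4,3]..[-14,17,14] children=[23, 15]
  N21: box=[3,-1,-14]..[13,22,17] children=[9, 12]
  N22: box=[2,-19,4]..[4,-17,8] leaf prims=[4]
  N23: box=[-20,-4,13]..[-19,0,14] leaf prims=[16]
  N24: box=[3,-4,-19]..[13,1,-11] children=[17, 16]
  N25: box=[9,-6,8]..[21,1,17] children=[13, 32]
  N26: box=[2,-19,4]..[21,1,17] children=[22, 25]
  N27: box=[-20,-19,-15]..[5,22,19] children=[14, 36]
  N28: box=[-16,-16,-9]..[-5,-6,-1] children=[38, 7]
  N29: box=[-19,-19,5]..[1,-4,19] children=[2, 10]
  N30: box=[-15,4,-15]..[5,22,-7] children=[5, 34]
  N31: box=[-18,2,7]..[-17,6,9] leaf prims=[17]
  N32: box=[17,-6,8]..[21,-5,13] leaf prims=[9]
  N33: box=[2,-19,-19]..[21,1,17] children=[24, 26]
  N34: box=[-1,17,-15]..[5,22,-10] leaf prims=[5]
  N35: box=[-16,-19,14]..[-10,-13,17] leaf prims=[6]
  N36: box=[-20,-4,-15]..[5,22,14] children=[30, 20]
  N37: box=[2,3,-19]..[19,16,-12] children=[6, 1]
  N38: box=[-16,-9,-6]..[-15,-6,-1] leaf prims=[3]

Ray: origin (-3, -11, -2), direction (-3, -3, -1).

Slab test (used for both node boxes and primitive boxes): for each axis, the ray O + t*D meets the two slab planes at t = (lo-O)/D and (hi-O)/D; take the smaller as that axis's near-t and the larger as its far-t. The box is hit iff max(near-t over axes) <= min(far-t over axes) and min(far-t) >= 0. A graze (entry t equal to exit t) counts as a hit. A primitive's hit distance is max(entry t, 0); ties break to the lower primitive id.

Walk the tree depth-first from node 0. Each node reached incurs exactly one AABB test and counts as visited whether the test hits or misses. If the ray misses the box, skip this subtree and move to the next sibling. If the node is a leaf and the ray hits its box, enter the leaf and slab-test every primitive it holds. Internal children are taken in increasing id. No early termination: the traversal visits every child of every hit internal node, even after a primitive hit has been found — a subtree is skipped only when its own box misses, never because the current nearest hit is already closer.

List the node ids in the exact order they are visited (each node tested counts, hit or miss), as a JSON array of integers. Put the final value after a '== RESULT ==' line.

Traverse from the root:
N0 x:[-8,17/3] y:[-11,8/3] z:[-21,17] -> hit [-8,8/3], descend [18, 27]
  N18 x:[-8,-5/3] y:[-11,8/3] z:[-19,17] -> miss, prune
  N27 x:[-8/3,17/3] y:[-11,8/3] z:[-21,13] -> hit [-8/3,8/3], descend [14, 36]
    N14 x:[-4/3,16/3] y:[-7/3,8/3] z:[-21,7] -> hit [-4/3,8/3], descend [28, 29]
      N28 x:[2/3,13/3] y:[-5/3,5/3] z:[-1,7] -> hit [2/3,5/3], descend [7, 38]
        N7 x:[2/3,4/3] y:[2/3,5/3] z:[6,7] -> miss, prune
        N38 x:[4,13/3] y:[-5/3,-2/3] z:[-1,4] -> miss, prune
      N29 x:[-4/3,16/3] y:[-7/3,8/3] z:[-21,-7] -> miss, prune
    N36 x:[-8/3,17/3] y:[-11,-7/3] z:[-16,13] -> miss, prune

Summary -> nodes [0, 18, 27, 14, 28, 7, 38, 29, 36]; box-tests=9; leaf-entries=0; first=miss

== RESULT ==
[0, 18, 27, 14, 28, 7, 38, 29, 36]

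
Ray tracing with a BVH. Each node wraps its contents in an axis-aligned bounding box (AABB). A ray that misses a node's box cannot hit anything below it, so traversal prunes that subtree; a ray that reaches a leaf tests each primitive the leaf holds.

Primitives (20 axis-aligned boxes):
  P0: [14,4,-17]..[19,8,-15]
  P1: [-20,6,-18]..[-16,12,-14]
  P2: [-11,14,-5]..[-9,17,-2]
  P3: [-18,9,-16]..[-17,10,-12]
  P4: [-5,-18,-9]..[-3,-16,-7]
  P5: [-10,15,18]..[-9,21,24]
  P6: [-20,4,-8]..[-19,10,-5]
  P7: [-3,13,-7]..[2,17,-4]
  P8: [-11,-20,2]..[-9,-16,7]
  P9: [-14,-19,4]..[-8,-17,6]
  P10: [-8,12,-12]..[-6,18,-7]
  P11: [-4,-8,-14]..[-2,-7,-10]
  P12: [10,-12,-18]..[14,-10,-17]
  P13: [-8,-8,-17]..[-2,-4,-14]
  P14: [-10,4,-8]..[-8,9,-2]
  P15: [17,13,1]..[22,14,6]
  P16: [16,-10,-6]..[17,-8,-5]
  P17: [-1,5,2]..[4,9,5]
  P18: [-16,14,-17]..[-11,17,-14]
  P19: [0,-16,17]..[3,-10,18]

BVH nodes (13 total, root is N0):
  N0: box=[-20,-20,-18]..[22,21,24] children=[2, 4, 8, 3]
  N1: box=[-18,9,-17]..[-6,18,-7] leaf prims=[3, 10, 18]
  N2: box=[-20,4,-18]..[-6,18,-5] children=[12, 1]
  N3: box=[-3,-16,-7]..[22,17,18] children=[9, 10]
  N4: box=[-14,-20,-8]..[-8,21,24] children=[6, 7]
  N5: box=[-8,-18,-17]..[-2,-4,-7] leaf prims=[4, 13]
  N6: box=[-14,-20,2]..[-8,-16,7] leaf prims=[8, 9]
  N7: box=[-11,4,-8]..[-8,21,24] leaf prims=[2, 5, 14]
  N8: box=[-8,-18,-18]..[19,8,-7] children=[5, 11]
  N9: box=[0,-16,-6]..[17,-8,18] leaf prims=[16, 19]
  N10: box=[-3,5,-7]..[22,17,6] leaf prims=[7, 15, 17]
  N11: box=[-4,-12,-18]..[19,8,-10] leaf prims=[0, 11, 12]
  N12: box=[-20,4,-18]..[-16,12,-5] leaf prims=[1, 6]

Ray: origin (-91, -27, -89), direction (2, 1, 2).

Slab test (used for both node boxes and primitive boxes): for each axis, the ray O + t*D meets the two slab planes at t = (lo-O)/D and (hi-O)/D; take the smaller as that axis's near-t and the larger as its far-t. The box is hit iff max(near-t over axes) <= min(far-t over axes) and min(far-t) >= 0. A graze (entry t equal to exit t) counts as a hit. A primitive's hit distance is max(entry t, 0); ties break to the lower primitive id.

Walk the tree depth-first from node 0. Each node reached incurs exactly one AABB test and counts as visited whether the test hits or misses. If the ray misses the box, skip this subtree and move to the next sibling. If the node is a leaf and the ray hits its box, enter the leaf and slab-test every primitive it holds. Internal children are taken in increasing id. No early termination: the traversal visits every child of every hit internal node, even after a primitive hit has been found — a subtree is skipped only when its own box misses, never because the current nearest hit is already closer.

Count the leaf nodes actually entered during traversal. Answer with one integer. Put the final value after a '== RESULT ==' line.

Trace the traversal:
N0 x:[71/2,113/2] y:[7,48] z:[71/2,113/2] -> hit [71/2,48], descend [2, 3, 4, 8]
  N2 x:[71/2,85/2] y:[31,45] z:[71/2,42] -> hit [71/2,42], descend [1, 12]
    N1 x:[73/2,85/2] y:[36,45] z:[36,41] -> hit [73/2,41] leaf, test {P3@t=73/2, P10(miss), P18(miss)}
    N12 x:[71/2,75/2] y:[31,39] z:[71/2,42] -> hit [71/2,75/2] leaf, test {P1@t=71/2, P6(miss)}
  N3 x:[44,113/2] y:[11,44] z:[41,107/2] -> hit [44,44], descend [9, 10]
    N9 x:[91/2,54] y:[11,19] z:[83/2,107/2] -> miss, prune
    N10 x:[44,113/2] y:[32,44] z:[41,95/2] -> hit [44,44] leaf, test {P7(miss), P15(miss), P17(miss)}
  N4 x:[77/2,83/2] y:[7,48] z:[81/2,113/2] -> hit [81/2,83/2], descend [6, 7]
    N6 x:[77/2,83/2] y:[7,11] z:[91/2,48] -> miss, prune
    N7 x:[40,83/2] y:[31,48] z:[81/2,113/2] -> hit [81/2,83/2] leaf, test {P2(miss), P5(miss), P14(miss)}
  N8 x:[83/2,55] y:[9,35] z:[71/2,41] -> miss, prune

order=[0, 2, 1, 12, 3, 9, 10, 4, 6, 7, 8]  |boxes|=11  |leaves|=4  hit=P1

== RESULT ==
4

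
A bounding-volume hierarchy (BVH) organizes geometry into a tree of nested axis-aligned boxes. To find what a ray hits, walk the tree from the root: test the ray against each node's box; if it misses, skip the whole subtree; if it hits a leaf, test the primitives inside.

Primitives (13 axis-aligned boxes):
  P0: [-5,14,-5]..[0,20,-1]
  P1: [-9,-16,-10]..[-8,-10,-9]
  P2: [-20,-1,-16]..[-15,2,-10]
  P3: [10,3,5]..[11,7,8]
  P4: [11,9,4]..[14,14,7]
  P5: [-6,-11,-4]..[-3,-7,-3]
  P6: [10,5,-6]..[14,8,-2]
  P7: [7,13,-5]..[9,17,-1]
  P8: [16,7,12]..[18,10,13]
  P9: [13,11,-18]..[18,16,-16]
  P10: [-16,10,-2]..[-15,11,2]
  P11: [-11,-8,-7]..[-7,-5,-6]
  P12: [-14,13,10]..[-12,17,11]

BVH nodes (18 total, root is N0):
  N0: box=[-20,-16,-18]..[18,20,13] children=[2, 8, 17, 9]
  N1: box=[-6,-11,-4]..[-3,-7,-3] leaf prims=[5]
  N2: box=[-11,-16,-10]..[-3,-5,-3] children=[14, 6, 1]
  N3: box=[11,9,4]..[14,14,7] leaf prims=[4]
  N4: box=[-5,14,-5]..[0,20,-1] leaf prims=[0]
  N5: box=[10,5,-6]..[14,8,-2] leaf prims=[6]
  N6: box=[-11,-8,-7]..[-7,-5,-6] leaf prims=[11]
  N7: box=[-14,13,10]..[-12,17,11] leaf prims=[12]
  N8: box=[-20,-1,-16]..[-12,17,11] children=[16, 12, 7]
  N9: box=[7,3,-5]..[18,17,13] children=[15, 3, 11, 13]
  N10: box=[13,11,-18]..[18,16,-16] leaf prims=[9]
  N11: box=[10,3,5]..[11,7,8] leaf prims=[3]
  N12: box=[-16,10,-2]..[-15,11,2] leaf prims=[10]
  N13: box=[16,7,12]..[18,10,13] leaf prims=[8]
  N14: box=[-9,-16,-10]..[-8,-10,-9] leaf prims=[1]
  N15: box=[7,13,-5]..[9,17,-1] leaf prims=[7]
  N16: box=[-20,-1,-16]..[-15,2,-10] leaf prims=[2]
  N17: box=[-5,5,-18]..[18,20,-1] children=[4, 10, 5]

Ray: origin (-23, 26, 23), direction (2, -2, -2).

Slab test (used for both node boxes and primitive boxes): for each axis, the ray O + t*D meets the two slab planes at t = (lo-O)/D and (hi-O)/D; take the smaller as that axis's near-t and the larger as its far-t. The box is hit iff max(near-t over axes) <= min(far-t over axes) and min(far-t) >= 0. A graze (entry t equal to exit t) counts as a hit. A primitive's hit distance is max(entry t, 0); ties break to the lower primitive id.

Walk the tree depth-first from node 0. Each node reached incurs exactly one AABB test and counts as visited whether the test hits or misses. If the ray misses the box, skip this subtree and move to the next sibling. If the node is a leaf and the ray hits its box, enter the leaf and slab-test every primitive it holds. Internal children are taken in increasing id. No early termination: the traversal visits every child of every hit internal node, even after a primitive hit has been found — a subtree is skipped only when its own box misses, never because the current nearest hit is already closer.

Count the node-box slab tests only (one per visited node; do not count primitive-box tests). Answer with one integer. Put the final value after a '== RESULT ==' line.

Trace the traversal:
N0 x:[3/2,41/2] y:[3,21] z:[5,41/2] -> hit [5,41/2], descend [2, 8, 9, 17]
  N2 x:[6,10] y:[31/2,21] z:[13,33/2] -> miss, prune
  N8 x:[3/2,11/2] y:[9/2,27/2] z:[6,39/2] -> miss, prune
  N9 x:[15,41/2] y:[9/2,23/2] z:[5,14] -> miss, prune
  N17 x:[9,41/2] y:[3,21/2] z:[12,41/2] -> miss, prune

Visited [0, 2, 8, 9, 17]. Tests: 5 box, 0 leaf. Nearest: miss.

== RESULT ==
5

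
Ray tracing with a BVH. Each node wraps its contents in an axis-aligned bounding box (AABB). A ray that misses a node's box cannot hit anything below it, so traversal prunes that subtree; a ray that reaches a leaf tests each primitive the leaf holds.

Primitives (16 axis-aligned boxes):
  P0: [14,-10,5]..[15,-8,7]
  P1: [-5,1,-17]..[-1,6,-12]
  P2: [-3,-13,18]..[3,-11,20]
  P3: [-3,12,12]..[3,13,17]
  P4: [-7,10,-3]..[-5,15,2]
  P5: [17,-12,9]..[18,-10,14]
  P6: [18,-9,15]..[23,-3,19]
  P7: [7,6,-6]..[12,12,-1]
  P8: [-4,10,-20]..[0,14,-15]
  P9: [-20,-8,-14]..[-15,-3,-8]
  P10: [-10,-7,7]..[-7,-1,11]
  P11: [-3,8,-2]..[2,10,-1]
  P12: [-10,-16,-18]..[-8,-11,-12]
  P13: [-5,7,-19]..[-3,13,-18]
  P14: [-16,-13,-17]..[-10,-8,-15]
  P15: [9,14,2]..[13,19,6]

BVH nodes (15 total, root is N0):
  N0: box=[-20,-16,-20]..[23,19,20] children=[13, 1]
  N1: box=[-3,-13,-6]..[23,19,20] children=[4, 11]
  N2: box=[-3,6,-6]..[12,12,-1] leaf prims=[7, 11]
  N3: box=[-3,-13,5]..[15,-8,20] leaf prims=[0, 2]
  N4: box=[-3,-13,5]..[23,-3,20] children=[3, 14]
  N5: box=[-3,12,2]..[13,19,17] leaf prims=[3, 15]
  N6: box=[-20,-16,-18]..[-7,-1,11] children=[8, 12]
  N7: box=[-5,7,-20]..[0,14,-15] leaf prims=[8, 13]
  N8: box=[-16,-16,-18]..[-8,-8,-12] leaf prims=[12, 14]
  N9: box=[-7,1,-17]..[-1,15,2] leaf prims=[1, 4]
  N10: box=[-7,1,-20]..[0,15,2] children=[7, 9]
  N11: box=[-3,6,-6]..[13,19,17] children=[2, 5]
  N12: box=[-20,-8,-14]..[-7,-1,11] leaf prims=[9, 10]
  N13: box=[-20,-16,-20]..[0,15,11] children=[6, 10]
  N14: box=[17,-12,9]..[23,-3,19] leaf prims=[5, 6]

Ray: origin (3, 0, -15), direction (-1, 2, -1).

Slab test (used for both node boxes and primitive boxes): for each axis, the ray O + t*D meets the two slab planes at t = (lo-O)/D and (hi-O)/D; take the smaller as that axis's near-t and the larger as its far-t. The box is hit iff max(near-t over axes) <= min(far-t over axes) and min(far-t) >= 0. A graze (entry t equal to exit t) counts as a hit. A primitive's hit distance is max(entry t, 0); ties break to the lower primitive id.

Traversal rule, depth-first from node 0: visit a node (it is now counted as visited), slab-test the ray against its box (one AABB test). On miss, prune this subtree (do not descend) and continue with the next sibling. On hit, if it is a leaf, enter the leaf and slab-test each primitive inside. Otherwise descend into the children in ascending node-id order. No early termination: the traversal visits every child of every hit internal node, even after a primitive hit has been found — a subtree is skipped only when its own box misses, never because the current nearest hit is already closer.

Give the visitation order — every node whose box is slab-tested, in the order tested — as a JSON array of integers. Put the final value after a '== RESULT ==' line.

Traverse from the root:
N0 x:[-20,23] y:[-8,19/2] z:[-35,5] -> hit [-8,5], descend [1, 13]
  N1 x:[-20,6] y:[-13/2,19/2] z:[-35,-9] -> miss, prune
  N13 x:[3,23] y:[-8,15/2] z:[-26,5] -> hit [3,5], descend [6, 10]
    N6 x:[10,23] y:[-8,-1/2] z:[-26,3] -> miss, prune
    N10 x:[3,10] y:[1/2,15/2] z:[-17,5] -> hit [3,5], descend [7, 9]
      N7 x:[3,8] y:[7/2,7] z:[0,5] -> hit [7/2,5] leaf, test {P8@t=5, P13(miss)}
      N9 x:[4,10] y:[1/2,15/2] z:[-17,2] -> miss, prune

7 AABB tests over nodes [0, 1, 13, 6, 10, 7, 9]; 1 leaf entered; closest P8.

== RESULT ==
[0, 1, 13, 6, 10, 7, 9]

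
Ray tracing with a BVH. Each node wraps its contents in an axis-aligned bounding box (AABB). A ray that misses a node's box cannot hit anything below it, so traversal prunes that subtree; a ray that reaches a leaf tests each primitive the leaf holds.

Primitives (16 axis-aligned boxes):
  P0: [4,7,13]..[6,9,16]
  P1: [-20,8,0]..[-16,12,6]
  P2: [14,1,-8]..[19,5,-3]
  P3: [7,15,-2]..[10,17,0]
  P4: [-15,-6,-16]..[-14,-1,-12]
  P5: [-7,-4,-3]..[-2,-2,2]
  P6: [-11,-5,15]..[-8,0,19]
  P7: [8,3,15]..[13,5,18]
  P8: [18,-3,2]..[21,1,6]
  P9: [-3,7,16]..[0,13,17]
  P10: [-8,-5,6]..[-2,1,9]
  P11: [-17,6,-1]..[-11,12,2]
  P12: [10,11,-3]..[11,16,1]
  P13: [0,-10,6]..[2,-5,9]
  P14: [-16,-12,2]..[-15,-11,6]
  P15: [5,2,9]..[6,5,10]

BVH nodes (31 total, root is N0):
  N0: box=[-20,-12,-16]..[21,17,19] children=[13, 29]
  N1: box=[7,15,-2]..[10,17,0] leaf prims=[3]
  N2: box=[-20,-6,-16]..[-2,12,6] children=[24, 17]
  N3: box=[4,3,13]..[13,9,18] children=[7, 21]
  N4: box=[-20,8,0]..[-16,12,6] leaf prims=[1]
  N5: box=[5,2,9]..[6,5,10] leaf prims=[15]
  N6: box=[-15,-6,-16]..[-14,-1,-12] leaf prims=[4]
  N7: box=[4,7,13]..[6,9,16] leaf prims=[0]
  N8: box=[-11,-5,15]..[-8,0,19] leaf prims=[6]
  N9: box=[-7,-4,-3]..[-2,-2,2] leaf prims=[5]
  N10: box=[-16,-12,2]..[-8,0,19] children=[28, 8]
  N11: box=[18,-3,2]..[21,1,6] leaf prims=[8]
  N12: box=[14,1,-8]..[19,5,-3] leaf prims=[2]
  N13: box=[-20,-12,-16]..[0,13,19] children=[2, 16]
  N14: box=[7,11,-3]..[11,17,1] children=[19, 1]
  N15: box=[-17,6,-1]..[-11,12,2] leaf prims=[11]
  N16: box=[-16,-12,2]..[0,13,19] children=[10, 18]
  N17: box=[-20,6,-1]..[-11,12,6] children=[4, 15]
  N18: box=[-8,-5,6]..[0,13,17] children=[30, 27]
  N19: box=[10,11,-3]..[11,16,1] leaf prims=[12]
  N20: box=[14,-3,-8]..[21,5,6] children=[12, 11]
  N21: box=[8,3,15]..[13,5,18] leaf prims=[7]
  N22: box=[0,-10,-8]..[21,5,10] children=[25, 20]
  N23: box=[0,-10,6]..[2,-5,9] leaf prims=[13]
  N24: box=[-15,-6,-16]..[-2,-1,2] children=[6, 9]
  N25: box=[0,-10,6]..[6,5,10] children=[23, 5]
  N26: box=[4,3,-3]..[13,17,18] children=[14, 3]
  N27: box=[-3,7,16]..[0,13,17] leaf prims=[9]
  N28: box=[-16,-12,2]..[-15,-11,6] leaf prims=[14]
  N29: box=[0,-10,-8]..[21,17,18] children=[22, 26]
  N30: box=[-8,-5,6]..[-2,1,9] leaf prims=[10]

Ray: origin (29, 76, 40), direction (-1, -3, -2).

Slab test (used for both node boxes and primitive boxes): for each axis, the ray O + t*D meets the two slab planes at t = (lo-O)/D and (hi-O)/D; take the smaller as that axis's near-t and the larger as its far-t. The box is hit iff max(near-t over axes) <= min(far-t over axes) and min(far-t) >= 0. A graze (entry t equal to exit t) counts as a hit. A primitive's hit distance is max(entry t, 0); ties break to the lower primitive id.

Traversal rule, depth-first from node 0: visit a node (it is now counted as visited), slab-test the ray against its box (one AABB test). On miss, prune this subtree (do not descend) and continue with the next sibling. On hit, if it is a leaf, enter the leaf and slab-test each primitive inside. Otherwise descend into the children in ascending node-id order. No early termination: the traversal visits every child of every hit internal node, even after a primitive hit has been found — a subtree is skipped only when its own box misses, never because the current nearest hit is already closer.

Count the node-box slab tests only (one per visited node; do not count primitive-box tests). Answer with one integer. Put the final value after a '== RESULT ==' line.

Trace the traversal:
N0 x:[8,49] y:[59/3,88/3] z:[21/2,28] -> hit [59/3,28], descend [13, 29]
  N13 x:[29,49] y:[21,88/3] z:[21/2,28] -> miss, prune
  N29 x:[8,29] y:[59/3,86/3] z:[11,24] -> hit [59/3,24], descend [22, 26]
    N22 x:[8,29] y:[71/3,86/3] z:[15,24] -> hit [71/3,24], descend [20, 25]
      N20 x:[8,15] y:[71/3,79/3] z:[17,24] -> miss, prune
      N25 x:[23,29] y:[71/3,86/3] z:[15,17] -> miss, prune
    N26 x:[16,25] y:[59/3,73/3] z:[11,43/2] -> hit [59/3,43/2], descend [3, 14]
      N3 x:[16,25] y:[67/3,73/3] z:[11,27/2] -> miss, prune
      N14 x:[18,22] y:[59/3,65/3] z:[39/2,43/2] -> hit [59/3,43/2], descend [1, 19]
        N1 x:[19,22] y:[59/3,61/3] z:[20,21] -> hit [20,61/3] leaf, test {P3@t=20}
        N19 x:[18,19] y:[20,65/3] z:[39/2,43/2] -> miss, prune

order=[0, 13, 29, 22, 20, 25, 26, 3, 14, 1, 19]  |boxes|=11  |leaves|=1  hit=P3

== RESULT ==
11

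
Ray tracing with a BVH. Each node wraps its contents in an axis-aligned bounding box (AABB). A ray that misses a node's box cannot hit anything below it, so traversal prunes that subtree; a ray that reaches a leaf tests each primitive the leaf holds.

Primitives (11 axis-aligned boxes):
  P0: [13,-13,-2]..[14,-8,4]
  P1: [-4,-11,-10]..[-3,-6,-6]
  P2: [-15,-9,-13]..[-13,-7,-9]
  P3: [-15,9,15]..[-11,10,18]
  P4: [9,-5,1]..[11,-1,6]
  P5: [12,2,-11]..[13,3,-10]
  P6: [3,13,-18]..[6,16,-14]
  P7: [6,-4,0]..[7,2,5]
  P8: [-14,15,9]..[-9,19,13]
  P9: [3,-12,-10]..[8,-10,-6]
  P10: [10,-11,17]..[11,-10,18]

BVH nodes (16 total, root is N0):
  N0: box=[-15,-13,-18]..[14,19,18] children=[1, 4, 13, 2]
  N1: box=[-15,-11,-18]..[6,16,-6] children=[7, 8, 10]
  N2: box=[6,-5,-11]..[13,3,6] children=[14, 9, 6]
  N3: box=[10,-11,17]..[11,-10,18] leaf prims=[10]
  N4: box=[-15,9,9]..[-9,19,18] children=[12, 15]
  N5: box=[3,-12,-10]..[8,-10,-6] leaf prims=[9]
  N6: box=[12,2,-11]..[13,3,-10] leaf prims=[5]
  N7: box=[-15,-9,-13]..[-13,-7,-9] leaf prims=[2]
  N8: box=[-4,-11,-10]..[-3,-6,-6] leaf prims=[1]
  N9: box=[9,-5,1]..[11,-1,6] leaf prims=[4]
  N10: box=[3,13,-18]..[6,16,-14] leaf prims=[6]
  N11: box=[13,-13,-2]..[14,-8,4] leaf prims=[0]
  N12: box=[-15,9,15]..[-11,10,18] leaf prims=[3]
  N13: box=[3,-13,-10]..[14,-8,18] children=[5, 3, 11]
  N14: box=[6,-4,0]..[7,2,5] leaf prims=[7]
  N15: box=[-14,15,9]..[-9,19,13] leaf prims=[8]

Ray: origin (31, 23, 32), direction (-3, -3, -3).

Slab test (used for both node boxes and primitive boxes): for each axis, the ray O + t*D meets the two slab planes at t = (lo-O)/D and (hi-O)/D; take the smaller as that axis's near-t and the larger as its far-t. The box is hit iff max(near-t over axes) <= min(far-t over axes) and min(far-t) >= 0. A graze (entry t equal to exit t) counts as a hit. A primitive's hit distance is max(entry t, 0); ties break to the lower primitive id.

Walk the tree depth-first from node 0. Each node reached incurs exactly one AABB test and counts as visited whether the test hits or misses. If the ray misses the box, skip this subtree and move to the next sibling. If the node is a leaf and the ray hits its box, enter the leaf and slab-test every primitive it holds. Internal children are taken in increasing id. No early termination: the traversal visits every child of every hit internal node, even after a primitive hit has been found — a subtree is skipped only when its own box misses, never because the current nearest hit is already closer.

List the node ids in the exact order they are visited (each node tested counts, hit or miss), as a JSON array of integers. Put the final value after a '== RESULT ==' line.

Trace the traversal:
N0 x:[17/3,46/3] y:[4/3,12] z:[14/3,50/3] -> hit [17/3,12], descend [1, 2, 4, 13]
  N1 x:[25/3,46/3] y:[7/3,34/3] z:[38/3,50/3] -> miss, prune
  N2 x:[6,25/3] y:[20/3,28/3] z:[26/3,43/3] -> miss, prune
  N4 x:[40/3,46/3] y:[4/3,14/3] z:[14/3,23/3] -> miss, prune
  N13 x:[17/3,28/3] y:[31/3,12] z:[14/3,14] -> miss, prune

Visited [0, 1, 2, 4, 13]. Tests: 5 box, 0 leaf. Nearest: miss.

== RESULT ==
[0, 1, 2, 4, 13]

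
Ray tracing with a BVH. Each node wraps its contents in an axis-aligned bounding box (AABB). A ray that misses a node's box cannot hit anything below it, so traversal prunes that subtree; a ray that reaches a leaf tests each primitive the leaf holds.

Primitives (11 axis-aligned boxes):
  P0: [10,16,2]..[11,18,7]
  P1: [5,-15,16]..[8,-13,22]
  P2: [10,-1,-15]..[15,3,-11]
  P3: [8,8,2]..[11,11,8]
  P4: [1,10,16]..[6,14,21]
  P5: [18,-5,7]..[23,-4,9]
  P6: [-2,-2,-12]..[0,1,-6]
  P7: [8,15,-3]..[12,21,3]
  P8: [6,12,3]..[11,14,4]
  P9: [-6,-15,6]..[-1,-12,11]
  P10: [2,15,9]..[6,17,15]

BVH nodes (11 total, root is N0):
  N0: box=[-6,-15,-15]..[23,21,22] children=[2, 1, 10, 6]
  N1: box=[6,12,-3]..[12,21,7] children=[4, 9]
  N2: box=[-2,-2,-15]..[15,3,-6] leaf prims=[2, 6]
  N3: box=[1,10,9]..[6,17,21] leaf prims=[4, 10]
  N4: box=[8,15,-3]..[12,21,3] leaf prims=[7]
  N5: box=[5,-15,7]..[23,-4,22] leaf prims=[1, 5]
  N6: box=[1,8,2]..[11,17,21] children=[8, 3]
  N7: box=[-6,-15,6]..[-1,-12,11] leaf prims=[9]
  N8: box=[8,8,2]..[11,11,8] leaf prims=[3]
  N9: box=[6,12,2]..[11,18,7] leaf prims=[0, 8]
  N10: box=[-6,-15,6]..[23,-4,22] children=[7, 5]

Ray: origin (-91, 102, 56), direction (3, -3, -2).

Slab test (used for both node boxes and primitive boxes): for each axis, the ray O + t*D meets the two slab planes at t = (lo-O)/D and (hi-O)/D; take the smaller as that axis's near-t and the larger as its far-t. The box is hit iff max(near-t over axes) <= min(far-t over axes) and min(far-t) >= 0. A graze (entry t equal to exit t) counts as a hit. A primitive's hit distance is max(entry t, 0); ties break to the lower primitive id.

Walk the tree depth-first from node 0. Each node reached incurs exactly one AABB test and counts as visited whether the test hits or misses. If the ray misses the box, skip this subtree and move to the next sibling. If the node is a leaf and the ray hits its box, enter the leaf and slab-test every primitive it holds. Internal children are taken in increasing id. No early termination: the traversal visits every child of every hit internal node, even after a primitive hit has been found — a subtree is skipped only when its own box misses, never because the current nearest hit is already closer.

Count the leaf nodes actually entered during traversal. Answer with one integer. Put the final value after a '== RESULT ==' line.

Walk:
N0 x:[85/3,38] y:[27,39] z:[17,71/2] -> hit [85/3,71/2], descend [1, 2, 6, 10]
  N1 x:[97/3,103/3] y:[27,30] z:[49/2,59/2] -> miss, prune
  N2 x:[89/3,106/3] y:[33,104/3] z:[31,71/2] -> hit [33,104/3] leaf, test {P2@t=101/3, P6(miss)}
  N6 x:[92/3,34] y:[85/3,94/3] z:[35/2,27] -> miss, prune
  N10 x:[85/3,38] y:[106/3,39] z:[17,25] -> miss, prune

5 AABB tests over nodes [0, 1, 2, 6, 10]; 1 leaf entered; closest P2.

== RESULT ==
1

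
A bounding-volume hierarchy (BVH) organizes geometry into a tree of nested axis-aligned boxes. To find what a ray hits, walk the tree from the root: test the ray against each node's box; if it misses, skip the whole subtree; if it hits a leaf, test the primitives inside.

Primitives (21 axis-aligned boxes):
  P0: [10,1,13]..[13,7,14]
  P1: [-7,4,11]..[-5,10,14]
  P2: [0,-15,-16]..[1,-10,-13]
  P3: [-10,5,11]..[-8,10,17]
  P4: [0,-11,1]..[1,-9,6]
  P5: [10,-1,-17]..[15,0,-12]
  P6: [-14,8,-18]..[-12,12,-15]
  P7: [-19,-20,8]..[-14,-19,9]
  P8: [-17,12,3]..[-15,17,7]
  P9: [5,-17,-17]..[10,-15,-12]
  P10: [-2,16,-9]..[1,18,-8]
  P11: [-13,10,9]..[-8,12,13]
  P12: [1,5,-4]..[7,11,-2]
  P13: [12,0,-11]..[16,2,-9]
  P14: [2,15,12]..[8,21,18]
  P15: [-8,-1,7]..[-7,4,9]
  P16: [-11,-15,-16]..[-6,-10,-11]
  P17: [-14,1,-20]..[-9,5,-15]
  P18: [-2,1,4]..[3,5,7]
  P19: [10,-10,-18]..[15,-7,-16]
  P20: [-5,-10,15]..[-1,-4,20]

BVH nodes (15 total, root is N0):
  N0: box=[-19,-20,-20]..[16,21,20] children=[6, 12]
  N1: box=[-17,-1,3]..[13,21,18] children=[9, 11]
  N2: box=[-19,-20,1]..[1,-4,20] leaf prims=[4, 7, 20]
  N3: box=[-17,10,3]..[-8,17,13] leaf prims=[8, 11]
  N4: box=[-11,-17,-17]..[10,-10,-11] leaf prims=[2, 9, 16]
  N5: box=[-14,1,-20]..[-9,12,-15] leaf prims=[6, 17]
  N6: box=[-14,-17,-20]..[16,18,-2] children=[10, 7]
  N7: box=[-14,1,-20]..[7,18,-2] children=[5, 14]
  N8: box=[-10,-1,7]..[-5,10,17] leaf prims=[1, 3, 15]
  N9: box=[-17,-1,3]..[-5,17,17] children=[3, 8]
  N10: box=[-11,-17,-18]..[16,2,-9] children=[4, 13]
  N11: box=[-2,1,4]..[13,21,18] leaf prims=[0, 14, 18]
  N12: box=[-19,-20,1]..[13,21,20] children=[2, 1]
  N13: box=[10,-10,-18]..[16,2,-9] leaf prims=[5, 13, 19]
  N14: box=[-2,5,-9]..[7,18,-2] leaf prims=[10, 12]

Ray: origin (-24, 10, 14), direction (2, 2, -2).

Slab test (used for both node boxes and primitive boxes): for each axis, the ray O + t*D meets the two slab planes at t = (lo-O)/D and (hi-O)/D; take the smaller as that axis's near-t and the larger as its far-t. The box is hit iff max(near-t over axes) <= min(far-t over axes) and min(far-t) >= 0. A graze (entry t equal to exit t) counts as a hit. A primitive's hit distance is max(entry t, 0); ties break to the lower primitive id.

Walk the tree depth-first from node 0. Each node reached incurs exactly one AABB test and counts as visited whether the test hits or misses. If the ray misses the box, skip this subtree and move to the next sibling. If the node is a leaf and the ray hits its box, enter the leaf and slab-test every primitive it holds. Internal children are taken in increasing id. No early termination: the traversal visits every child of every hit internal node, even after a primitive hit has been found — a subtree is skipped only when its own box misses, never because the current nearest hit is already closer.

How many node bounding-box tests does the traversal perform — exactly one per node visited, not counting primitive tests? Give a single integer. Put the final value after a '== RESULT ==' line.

Trace the traversal:
N0 x:[5/2,20] y:[-15,11/2] z:[-3,17] -> hit [5/2,11/2], descend [6, 12]
  N6 x:[5,20] y:[-27/2,4] z:[8,17] -> miss, prune
  N12 x:[5/2,37/2] y:[-15,11/2] z:[-3,13/2] -> hit [5/2,11/2], descend [1, 2]
    N1 x:[7/2,37/2] y:[-11/2,11/2] z:[-2,11/2] -> hit [7/2,11/2], descend [9, 11]
      N9 x:[7/2,19/2] y:[-11/2,7/2] z:[-3/2,11/2] -> hit [7/2,7/2], descend [3, 8]
        N3 x:[7/2,8] y:[0,7/2] z:[1/2,11/2] -> hit [7/2,7/2] leaf, test {P8@t=7/2, P11(miss)}
        N8 x:[7,19/2] y:[-11/2,0] z:[-3/2,7/2] -> miss, prune
      N11 x:[11,37/2] y:[-9/2,11/2] z:[-2,5] -> miss, prune
    N2 x:[5/2,25/2] y:[-15,-7] z:[-3,13/2] -> miss, prune

order=[0, 6, 12, 1, 9, 3, 8, 11, 2]  |boxes|=9  |leaves|=1  hit=P8

== RESULT ==
9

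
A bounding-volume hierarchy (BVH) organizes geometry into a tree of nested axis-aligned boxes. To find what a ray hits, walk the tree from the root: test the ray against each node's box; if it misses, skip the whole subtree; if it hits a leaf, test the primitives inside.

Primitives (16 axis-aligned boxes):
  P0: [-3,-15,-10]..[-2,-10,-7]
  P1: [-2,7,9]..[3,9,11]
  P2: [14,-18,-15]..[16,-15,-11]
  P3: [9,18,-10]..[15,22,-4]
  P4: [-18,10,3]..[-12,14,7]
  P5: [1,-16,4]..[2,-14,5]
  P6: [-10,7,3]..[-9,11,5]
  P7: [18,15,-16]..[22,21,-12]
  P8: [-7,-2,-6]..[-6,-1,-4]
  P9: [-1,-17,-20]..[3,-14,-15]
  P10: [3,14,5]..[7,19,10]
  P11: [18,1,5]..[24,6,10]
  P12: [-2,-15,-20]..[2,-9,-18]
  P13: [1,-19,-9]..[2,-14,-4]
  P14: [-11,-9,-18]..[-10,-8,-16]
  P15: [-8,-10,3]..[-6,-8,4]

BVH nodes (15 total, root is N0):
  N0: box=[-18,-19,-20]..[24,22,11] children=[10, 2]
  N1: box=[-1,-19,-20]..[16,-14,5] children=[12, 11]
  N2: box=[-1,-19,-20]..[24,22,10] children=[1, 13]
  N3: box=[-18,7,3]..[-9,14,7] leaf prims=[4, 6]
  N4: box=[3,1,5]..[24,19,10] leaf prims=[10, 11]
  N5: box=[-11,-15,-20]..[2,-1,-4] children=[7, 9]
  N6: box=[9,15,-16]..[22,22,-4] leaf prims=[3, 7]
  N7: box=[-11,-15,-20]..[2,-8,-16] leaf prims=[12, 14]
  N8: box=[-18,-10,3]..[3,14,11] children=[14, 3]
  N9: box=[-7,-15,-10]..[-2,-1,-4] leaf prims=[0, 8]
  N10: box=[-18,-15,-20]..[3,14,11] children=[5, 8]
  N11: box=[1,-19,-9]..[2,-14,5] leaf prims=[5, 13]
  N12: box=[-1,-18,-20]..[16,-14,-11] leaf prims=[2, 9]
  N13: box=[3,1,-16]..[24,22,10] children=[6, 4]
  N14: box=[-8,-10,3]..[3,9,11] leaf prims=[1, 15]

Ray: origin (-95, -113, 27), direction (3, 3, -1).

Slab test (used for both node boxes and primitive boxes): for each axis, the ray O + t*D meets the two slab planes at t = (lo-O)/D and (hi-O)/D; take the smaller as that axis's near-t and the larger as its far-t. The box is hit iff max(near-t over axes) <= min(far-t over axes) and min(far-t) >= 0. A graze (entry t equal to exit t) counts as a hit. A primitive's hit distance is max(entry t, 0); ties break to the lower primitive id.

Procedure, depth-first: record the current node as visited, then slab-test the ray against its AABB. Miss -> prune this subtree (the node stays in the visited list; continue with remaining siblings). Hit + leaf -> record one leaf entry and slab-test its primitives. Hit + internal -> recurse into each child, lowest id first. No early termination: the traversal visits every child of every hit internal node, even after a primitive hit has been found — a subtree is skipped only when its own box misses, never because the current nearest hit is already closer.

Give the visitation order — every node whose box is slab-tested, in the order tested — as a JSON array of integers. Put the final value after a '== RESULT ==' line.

Trace the traversal:
N0 x:[77/3,119/3] y:[94/3,45] z:[16,47] -> hit [94/3,119/3], descend [2, 10]
  N2 x:[94/3,119/3] y:[94/3,45] z:[17,47] -> hit [94/3,119/3], descend [1, 13]
    N1 x:[94/3,37] y:[94/3,33] z:[22,47] -> hit [94/3,33], descend [11, 12]
      N11 x:[32,97/3] y:[94/3,33] z:[22,36] -> hit [32,97/3] leaf, test {P5(miss), P13@t=32}
      N12 x:[94/3,37] y:[95/3,33] z:[38,47] -> miss, prune
    N13 x:[98/3,119/3] y:[38,45] z:[17,43] -> hit [38,119/3], descend [4, 6]
      N4 x:[98/3,119/3] y:[38,44] z:[17,22] -> miss, prune
      N6 x:[104/3,39] y:[128/3,45] z:[31,43] -> miss, prune
  N10 x:[77/3,98/3] y:[98/3,127/3] z:[16,47] -> hit [98/3,98/3], descend [5, 8]
    N5 x:[28,97/3] y:[98/3,112/3] z:[31,47] -> miss, prune
    N8 x:[77/3,98/3] y:[103/3,127/3] z:[16,24] -> miss, prune

Visited [0, 2, 1, 11, 12, 13, 4, 6, 10, 5, 8]. Tests: 11 box, 1 leaf. Nearest: P13.

== RESULT ==
[0, 2, 1, 11, 12, 13, 4, 6, 10, 5, 8]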